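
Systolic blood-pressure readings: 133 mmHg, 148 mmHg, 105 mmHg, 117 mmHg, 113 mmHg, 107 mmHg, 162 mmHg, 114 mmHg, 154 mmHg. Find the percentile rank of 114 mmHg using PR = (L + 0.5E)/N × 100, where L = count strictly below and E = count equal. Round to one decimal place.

N = 9.
Strictly below 114: 3. Equal to 114: 1.
PR = (3 + 0.5·1)/9 × 100 = 38.9

38.9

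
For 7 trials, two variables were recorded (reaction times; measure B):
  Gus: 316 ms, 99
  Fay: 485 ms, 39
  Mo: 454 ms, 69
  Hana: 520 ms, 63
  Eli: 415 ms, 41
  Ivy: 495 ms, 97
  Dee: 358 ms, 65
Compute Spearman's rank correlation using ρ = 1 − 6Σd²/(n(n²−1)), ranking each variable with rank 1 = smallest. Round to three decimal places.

Ranks of variable 1: 1, 5, 4, 7, 3, 6, 2
Ranks of variable 2: 7, 1, 5, 3, 2, 6, 4
d = r₁ − r₂: -6, 4, -1, 4, 1, 0, -2
d²: 36, 16, 1, 16, 1, 0, 4; Σd² = 74
ρ = 1 − 6·74/(7·48) = 1 − 444/336 = -0.321

-0.321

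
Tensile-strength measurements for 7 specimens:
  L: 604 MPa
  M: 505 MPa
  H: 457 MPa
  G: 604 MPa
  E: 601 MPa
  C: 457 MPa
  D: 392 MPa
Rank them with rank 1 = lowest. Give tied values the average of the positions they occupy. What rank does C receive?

Sorted (ascending): 392, 457, 457, 505, 601, 604, 604
The 2 values of 457 occupy positions 2–3 → average rank (2+3)/2 = 2.5.
The 2 values of 604 occupy positions 6–7 → average rank (6+7)/2 = 6.5.
C has value 457 MPa → rank 2.5.

2.5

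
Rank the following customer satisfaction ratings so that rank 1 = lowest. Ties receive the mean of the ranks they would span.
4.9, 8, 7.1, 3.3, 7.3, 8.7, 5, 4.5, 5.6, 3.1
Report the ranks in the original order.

Sorted (ascending): 3.1, 3.3, 4.5, 4.9, 5, 5.6, 7.1, 7.3, 8, 8.7
No ties — each value takes its position as its rank.

4, 9, 7, 2, 8, 10, 5, 3, 6, 1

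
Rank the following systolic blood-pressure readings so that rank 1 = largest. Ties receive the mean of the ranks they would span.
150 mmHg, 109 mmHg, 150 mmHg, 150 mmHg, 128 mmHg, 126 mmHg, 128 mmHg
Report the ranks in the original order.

Sorted (descending): 150, 150, 150, 128, 128, 126, 109
The 3 values of 150 occupy positions 1–3 → average rank 2.
The 2 values of 128 occupy positions 4–5 → average rank (4+5)/2 = 4.5.

2, 7, 2, 2, 4.5, 6, 4.5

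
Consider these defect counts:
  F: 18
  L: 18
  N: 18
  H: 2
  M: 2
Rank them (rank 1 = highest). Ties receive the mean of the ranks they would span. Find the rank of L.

2

Sorted (descending): 18, 18, 18, 2, 2
The 3 values of 18 occupy positions 1–3 → average rank 2.
The 2 values of 2 occupy positions 4–5 → average rank (4+5)/2 = 4.5.
L has value 18 → rank 2.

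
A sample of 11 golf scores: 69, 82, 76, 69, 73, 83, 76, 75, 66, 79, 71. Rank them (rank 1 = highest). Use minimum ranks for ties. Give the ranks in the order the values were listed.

Sorted (descending): 83, 82, 79, 76, 76, 75, 73, 71, 69, 69, 66
The 2 values of 76 occupy positions 4–5 → each gets rank 4.
The 2 values of 69 occupy positions 9–10 → each gets rank 9.

9, 2, 4, 9, 7, 1, 4, 6, 11, 3, 8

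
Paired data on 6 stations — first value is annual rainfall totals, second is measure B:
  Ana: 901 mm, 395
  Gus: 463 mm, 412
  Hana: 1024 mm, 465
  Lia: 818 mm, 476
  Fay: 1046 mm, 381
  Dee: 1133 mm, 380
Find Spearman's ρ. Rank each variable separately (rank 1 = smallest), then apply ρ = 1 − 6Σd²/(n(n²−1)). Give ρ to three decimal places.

Ranks of variable 1: 3, 1, 4, 2, 5, 6
Ranks of variable 2: 3, 4, 5, 6, 2, 1
d = r₁ − r₂: 0, -3, -1, -4, 3, 5
d²: 0, 9, 1, 16, 9, 25; Σd² = 60
ρ = 1 − 6·60/(6·35) = 1 − 360/210 = -0.714

-0.714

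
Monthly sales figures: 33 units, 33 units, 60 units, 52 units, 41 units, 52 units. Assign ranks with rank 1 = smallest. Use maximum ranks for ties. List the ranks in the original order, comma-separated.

Sorted (ascending): 33, 33, 41, 52, 52, 60
The 2 values of 33 occupy positions 1–2 → each gets rank 2.
The 2 values of 52 occupy positions 4–5 → each gets rank 5.

2, 2, 6, 5, 3, 5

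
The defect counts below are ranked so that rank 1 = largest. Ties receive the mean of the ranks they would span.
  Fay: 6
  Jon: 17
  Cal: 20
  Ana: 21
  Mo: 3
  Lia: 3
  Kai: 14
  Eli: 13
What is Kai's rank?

4

Sorted (descending): 21, 20, 17, 14, 13, 6, 3, 3
The 2 values of 3 occupy positions 7–8 → average rank (7+8)/2 = 7.5.
Kai has value 14 → rank 4.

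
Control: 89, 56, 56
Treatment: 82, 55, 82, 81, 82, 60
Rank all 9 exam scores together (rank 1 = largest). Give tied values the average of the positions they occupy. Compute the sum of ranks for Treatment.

29

Sorted (descending): 89, 82, 82, 82, 81, 60, 56, 56, 55
The 3 values of 82 occupy positions 2–4 → average rank 3.
The 2 values of 56 occupy positions 7–8 → average rank (7+8)/2 = 7.5.
Treatment values → pooled ranks: 82→3, 55→9, 82→3, 81→5, 82→3, 60→6
Rank sum = 3 + 9 + 3 + 5 + 3 + 6 = 29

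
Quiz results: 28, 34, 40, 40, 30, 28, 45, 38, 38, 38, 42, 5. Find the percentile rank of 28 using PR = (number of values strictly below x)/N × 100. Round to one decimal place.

8.3

N = 12.
Strictly below 28: 1. Equal to 28: 2.
PR = 1/12 × 100 = 8.3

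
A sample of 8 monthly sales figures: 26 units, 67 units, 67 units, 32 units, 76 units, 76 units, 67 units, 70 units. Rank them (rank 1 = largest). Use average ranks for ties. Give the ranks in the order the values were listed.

8, 5, 5, 7, 1.5, 1.5, 5, 3

Sorted (descending): 76, 76, 70, 67, 67, 67, 32, 26
The 2 values of 76 occupy positions 1–2 → average rank (1+2)/2 = 1.5.
The 3 values of 67 occupy positions 4–6 → average rank 5.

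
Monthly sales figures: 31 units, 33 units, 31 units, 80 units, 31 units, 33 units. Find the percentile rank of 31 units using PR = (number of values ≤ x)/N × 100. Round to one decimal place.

50.0

N = 6.
Strictly below 31: 0. Equal to 31: 3.
PR = 3/6 × 100 = 50.0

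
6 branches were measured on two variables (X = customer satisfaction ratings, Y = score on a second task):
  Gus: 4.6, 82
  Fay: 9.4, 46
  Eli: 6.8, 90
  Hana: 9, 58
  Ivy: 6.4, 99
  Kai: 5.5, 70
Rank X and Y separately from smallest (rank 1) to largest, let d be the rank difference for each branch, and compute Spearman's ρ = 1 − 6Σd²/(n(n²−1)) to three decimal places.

Ranks of variable 1: 1, 6, 4, 5, 3, 2
Ranks of variable 2: 4, 1, 5, 2, 6, 3
d = r₁ − r₂: -3, 5, -1, 3, -3, -1
d²: 9, 25, 1, 9, 9, 1; Σd² = 54
ρ = 1 − 6·54/(6·35) = 1 − 324/210 = -0.543

-0.543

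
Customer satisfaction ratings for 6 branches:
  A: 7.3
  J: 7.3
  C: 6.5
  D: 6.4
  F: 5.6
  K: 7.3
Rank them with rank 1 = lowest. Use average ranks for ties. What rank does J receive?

5

Sorted (ascending): 5.6, 6.4, 6.5, 7.3, 7.3, 7.3
The 3 values of 7.3 occupy positions 4–6 → average rank 5.
J has value 7.3 → rank 5.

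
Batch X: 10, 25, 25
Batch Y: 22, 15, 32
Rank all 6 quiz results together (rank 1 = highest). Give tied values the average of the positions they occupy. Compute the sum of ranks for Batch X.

11

Sorted (descending): 32, 25, 25, 22, 15, 10
The 2 values of 25 occupy positions 2–3 → average rank (2+3)/2 = 2.5.
Batch X values → pooled ranks: 10→6, 25→2.5, 25→2.5
Rank sum = 6 + 2.5 + 2.5 = 11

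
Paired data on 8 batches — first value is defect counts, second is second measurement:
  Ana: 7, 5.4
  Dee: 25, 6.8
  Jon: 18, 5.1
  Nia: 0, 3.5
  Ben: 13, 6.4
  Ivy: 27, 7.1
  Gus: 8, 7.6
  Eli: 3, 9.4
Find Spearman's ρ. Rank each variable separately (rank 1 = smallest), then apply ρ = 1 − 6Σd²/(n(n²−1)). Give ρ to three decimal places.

Ranks of variable 1: 3, 7, 6, 1, 5, 8, 4, 2
Ranks of variable 2: 3, 5, 2, 1, 4, 6, 7, 8
d = r₁ − r₂: 0, 2, 4, 0, 1, 2, -3, -6
d²: 0, 4, 16, 0, 1, 4, 9, 36; Σd² = 70
ρ = 1 − 6·70/(8·63) = 1 − 420/504 = 0.167

0.167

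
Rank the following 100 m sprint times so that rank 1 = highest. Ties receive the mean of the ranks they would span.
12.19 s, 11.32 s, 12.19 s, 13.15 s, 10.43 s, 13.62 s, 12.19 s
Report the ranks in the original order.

Sorted (descending): 13.62, 13.15, 12.19, 12.19, 12.19, 11.32, 10.43
The 3 values of 12.19 occupy positions 3–5 → average rank 4.

4, 6, 4, 2, 7, 1, 4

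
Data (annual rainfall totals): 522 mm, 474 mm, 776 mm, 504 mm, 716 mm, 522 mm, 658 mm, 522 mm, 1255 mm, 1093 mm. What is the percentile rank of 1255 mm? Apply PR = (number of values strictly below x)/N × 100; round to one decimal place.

90.0

N = 10.
Strictly below 1255: 9. Equal to 1255: 1.
PR = 9/10 × 100 = 90.0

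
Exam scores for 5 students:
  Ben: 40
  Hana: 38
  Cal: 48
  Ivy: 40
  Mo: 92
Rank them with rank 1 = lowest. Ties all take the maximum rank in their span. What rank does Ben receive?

3

Sorted (ascending): 38, 40, 40, 48, 92
The 2 values of 40 occupy positions 2–3 → each gets rank 3.
Ben has value 40 → rank 3.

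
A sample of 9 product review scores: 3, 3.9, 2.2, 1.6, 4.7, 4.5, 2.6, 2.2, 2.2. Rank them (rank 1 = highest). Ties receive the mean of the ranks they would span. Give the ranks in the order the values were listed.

4, 3, 7, 9, 1, 2, 5, 7, 7

Sorted (descending): 4.7, 4.5, 3.9, 3, 2.6, 2.2, 2.2, 2.2, 1.6
The 3 values of 2.2 occupy positions 6–8 → average rank 7.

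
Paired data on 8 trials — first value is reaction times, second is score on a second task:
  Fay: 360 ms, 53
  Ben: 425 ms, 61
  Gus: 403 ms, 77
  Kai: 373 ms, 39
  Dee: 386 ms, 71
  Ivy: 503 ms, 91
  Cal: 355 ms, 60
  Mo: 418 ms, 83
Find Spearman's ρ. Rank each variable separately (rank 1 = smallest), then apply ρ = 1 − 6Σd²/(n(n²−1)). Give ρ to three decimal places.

0.762

Ranks of variable 1: 2, 7, 5, 3, 4, 8, 1, 6
Ranks of variable 2: 2, 4, 6, 1, 5, 8, 3, 7
d = r₁ − r₂: 0, 3, -1, 2, -1, 0, -2, -1
d²: 0, 9, 1, 4, 1, 0, 4, 1; Σd² = 20
ρ = 1 − 6·20/(8·63) = 1 − 120/504 = 0.762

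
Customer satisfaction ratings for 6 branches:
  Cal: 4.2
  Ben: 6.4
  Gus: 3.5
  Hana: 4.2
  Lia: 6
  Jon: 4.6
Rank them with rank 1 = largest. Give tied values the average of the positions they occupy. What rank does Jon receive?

3

Sorted (descending): 6.4, 6, 4.6, 4.2, 4.2, 3.5
The 2 values of 4.2 occupy positions 4–5 → average rank (4+5)/2 = 4.5.
Jon has value 4.6 → rank 3.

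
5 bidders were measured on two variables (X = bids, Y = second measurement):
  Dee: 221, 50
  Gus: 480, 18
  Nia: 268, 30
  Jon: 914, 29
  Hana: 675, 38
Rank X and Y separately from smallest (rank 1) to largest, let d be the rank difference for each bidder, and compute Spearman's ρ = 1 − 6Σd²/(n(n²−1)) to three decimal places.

-0.500

Ranks of variable 1: 1, 3, 2, 5, 4
Ranks of variable 2: 5, 1, 3, 2, 4
d = r₁ − r₂: -4, 2, -1, 3, 0
d²: 16, 4, 1, 9, 0; Σd² = 30
ρ = 1 − 6·30/(5·24) = 1 − 180/120 = -0.500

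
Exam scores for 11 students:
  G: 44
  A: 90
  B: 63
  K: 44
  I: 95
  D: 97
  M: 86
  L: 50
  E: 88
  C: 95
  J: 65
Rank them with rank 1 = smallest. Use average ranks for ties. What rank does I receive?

Sorted (ascending): 44, 44, 50, 63, 65, 86, 88, 90, 95, 95, 97
The 2 values of 44 occupy positions 1–2 → average rank (1+2)/2 = 1.5.
The 2 values of 95 occupy positions 9–10 → average rank (9+10)/2 = 9.5.
I has value 95 → rank 9.5.

9.5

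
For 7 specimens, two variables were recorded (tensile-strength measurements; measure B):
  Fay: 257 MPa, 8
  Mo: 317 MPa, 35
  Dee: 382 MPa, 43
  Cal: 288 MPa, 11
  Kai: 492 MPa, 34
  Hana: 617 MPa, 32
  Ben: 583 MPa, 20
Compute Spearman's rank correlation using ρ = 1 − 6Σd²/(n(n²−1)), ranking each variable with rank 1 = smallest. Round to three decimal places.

Ranks of variable 1: 1, 3, 4, 2, 5, 7, 6
Ranks of variable 2: 1, 6, 7, 2, 5, 4, 3
d = r₁ − r₂: 0, -3, -3, 0, 0, 3, 3
d²: 0, 9, 9, 0, 0, 9, 9; Σd² = 36
ρ = 1 − 6·36/(7·48) = 1 − 216/336 = 0.357

0.357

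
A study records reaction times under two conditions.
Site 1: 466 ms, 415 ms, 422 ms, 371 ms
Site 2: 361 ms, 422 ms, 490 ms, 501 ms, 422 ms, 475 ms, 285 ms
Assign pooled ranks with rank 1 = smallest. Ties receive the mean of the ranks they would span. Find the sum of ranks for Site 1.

21

Sorted (ascending): 285, 361, 371, 415, 422, 422, 422, 466, 475, 490, 501
The 3 values of 422 occupy positions 5–7 → average rank 6.
Site 1 values → pooled ranks: 466→8, 415→4, 422→6, 371→3
Rank sum = 8 + 4 + 6 + 3 = 21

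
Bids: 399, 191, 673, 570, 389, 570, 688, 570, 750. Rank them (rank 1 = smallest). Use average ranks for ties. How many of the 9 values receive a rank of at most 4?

Sorted (ascending): 191, 389, 399, 570, 570, 570, 673, 688, 750
The 3 values of 570 occupy positions 4–6 → average rank 5.
Ranks ≤ 4: {1, 2, 3} → 3 values.

3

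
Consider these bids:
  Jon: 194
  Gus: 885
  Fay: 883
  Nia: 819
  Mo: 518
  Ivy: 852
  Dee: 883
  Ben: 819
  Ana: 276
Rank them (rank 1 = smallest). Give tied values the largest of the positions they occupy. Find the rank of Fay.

Sorted (ascending): 194, 276, 518, 819, 819, 852, 883, 883, 885
The 2 values of 819 occupy positions 4–5 → each gets rank 5.
The 2 values of 883 occupy positions 7–8 → each gets rank 8.
Fay has value 883 → rank 8.

8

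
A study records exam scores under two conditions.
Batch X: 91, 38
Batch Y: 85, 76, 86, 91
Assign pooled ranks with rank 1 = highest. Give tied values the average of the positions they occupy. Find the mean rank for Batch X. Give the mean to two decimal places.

Sorted (descending): 91, 91, 86, 85, 76, 38
The 2 values of 91 occupy positions 1–2 → average rank (1+2)/2 = 1.5.
Batch X values → pooled ranks: 91→1.5, 38→6
Mean rank = (1.5 + 6) / 2 = 3.75

3.75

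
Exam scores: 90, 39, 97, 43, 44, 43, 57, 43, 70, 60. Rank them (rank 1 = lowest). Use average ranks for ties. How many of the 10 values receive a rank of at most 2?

1

Sorted (ascending): 39, 43, 43, 43, 44, 57, 60, 70, 90, 97
The 3 values of 43 occupy positions 2–4 → average rank 3.
Ranks ≤ 2: {1} → 1 value.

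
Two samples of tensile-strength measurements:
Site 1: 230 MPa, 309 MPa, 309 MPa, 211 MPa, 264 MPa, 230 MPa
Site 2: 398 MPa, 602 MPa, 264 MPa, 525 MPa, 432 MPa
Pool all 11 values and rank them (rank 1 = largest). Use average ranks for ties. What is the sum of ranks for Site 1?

48.5

Sorted (descending): 602, 525, 432, 398, 309, 309, 264, 264, 230, 230, 211
The 2 values of 309 occupy positions 5–6 → average rank (5+6)/2 = 5.5.
The 2 values of 264 occupy positions 7–8 → average rank (7+8)/2 = 7.5.
The 2 values of 230 occupy positions 9–10 → average rank (9+10)/2 = 9.5.
Site 1 values → pooled ranks: 230→9.5, 309→5.5, 309→5.5, 211→11, 264→7.5, 230→9.5
Rank sum = 9.5 + 5.5 + 5.5 + 11 + 7.5 + 9.5 = 48.5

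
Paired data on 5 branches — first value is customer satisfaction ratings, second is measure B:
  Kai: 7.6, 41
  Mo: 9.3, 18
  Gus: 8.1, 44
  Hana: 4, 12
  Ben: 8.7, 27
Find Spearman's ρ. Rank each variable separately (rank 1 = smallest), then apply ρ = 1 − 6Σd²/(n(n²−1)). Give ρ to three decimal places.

Ranks of variable 1: 2, 5, 3, 1, 4
Ranks of variable 2: 4, 2, 5, 1, 3
d = r₁ − r₂: -2, 3, -2, 0, 1
d²: 4, 9, 4, 0, 1; Σd² = 18
ρ = 1 − 6·18/(5·24) = 1 − 108/120 = 0.100

0.100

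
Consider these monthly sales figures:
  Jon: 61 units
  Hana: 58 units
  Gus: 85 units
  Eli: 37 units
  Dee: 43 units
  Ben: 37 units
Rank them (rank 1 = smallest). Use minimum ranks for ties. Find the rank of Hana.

Sorted (ascending): 37, 37, 43, 58, 61, 85
The 2 values of 37 occupy positions 1–2 → each gets rank 1.
Hana has value 58 units → rank 4.

4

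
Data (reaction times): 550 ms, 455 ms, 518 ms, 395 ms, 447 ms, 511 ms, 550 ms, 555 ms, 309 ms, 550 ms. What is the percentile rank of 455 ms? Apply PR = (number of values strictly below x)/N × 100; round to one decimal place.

30.0

N = 10.
Strictly below 455: 3. Equal to 455: 1.
PR = 3/10 × 100 = 30.0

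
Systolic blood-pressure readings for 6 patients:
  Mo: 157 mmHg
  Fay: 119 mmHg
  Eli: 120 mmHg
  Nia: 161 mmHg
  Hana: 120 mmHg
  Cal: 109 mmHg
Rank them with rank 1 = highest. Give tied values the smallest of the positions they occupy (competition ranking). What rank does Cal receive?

Sorted (descending): 161, 157, 120, 120, 119, 109
The 2 values of 120 occupy positions 3–4 → each gets rank 3.
Cal has value 109 mmHg → rank 6.

6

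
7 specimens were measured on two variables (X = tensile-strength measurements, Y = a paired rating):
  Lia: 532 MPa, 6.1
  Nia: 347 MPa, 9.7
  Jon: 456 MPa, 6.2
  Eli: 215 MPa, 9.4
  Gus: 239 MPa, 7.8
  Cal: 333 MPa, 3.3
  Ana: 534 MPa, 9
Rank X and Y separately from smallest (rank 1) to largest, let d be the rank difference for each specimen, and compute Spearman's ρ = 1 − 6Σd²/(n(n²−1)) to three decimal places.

Ranks of variable 1: 6, 4, 5, 1, 2, 3, 7
Ranks of variable 2: 2, 7, 3, 6, 4, 1, 5
d = r₁ − r₂: 4, -3, 2, -5, -2, 2, 2
d²: 16, 9, 4, 25, 4, 4, 4; Σd² = 66
ρ = 1 − 6·66/(7·48) = 1 − 396/336 = -0.179

-0.179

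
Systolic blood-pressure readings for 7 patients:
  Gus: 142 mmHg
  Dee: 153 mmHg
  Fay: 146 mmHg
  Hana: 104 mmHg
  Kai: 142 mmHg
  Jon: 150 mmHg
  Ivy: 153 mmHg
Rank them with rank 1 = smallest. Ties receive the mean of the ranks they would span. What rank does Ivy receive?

6.5

Sorted (ascending): 104, 142, 142, 146, 150, 153, 153
The 2 values of 142 occupy positions 2–3 → average rank (2+3)/2 = 2.5.
The 2 values of 153 occupy positions 6–7 → average rank (6+7)/2 = 6.5.
Ivy has value 153 mmHg → rank 6.5.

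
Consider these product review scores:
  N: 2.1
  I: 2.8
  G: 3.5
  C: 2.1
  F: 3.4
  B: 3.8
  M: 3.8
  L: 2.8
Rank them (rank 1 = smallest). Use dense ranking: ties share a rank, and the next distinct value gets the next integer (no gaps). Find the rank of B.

5

Sorted (ascending): 2.1, 2.1, 2.8, 2.8, 3.4, 3.5, 3.8, 3.8
The 2 values of 2.1 share dense rank 1.
The 2 values of 2.8 share dense rank 2.
The 2 values of 3.8 share dense rank 5.
Remaining distinct values take the next consecutive integers.
B has value 3.8 → rank 5.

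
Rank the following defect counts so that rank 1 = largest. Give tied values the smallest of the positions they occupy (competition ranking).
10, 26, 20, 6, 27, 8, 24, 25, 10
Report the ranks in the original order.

6, 2, 5, 9, 1, 8, 4, 3, 6

Sorted (descending): 27, 26, 25, 24, 20, 10, 10, 8, 6
The 2 values of 10 occupy positions 6–7 → each gets rank 6.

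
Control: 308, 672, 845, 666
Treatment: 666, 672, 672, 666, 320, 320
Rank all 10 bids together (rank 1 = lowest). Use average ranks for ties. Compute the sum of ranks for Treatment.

31

Sorted (ascending): 308, 320, 320, 666, 666, 666, 672, 672, 672, 845
The 2 values of 320 occupy positions 2–3 → average rank (2+3)/2 = 2.5.
The 3 values of 666 occupy positions 4–6 → average rank 5.
The 3 values of 672 occupy positions 7–9 → average rank 8.
Treatment values → pooled ranks: 666→5, 672→8, 672→8, 666→5, 320→2.5, 320→2.5
Rank sum = 5 + 8 + 8 + 5 + 2.5 + 2.5 = 31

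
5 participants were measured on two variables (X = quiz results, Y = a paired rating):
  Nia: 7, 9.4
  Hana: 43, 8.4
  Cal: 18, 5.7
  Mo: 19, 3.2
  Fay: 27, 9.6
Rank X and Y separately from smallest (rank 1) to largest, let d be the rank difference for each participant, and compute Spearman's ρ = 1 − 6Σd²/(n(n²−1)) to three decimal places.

Ranks of variable 1: 1, 5, 2, 3, 4
Ranks of variable 2: 4, 3, 2, 1, 5
d = r₁ − r₂: -3, 2, 0, 2, -1
d²: 9, 4, 0, 4, 1; Σd² = 18
ρ = 1 − 6·18/(5·24) = 1 − 108/120 = 0.100

0.100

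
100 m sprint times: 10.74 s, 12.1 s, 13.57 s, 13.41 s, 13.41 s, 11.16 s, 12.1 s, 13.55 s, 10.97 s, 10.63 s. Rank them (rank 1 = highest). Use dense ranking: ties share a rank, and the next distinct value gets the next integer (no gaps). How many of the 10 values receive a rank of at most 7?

Sorted (descending): 13.57, 13.55, 13.41, 13.41, 12.1, 12.1, 11.16, 10.97, 10.74, 10.63
The 2 values of 13.41 share dense rank 3.
The 2 values of 12.1 share dense rank 4.
Remaining distinct values take the next consecutive integers.
Ranks ≤ 7: {1, 2, 3, 3, 4, 4, 5, 6, 7} → 9 values.

9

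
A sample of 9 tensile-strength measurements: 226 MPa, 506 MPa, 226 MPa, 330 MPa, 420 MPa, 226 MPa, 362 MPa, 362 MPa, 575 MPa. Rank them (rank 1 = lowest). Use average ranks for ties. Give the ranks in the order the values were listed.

2, 8, 2, 4, 7, 2, 5.5, 5.5, 9

Sorted (ascending): 226, 226, 226, 330, 362, 362, 420, 506, 575
The 3 values of 226 occupy positions 1–3 → average rank 2.
The 2 values of 362 occupy positions 5–6 → average rank (5+6)/2 = 5.5.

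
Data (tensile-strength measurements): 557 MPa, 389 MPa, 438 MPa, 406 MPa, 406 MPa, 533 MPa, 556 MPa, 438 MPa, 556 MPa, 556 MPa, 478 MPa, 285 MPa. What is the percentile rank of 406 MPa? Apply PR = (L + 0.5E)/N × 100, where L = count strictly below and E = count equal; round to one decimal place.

25.0

N = 12.
Strictly below 406: 2. Equal to 406: 2.
PR = (2 + 0.5·2)/12 × 100 = 25.0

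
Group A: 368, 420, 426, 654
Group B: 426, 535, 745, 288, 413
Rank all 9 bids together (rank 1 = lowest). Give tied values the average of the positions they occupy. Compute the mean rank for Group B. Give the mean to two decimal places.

Sorted (ascending): 288, 368, 413, 420, 426, 426, 535, 654, 745
The 2 values of 426 occupy positions 5–6 → average rank (5+6)/2 = 5.5.
Group B values → pooled ranks: 426→5.5, 535→7, 745→9, 288→1, 413→3
Mean rank = (5.5 + 7 + 9 + 1 + 3) / 5 = 5.10

5.10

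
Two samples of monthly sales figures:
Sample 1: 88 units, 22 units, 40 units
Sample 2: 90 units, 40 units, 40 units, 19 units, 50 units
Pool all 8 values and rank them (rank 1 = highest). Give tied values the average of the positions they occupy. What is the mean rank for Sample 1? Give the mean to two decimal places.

Sorted (descending): 90, 88, 50, 40, 40, 40, 22, 19
The 3 values of 40 occupy positions 4–6 → average rank 5.
Sample 1 values → pooled ranks: 88→2, 22→7, 40→5
Mean rank = (2 + 7 + 5) / 3 = 4.67

4.67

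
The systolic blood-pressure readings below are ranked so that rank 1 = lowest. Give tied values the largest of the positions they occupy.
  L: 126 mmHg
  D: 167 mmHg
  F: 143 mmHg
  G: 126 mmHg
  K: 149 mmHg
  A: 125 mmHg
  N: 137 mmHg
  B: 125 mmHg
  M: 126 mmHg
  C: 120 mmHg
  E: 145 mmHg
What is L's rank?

Sorted (ascending): 120, 125, 125, 126, 126, 126, 137, 143, 145, 149, 167
The 2 values of 125 occupy positions 2–3 → each gets rank 3.
The 3 values of 126 occupy positions 4–6 → each gets rank 6.
L has value 126 mmHg → rank 6.

6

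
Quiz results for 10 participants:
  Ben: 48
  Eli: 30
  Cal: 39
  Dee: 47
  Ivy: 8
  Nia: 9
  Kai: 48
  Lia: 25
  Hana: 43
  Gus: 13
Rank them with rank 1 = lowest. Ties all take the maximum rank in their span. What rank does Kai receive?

Sorted (ascending): 8, 9, 13, 25, 30, 39, 43, 47, 48, 48
The 2 values of 48 occupy positions 9–10 → each gets rank 10.
Kai has value 48 → rank 10.

10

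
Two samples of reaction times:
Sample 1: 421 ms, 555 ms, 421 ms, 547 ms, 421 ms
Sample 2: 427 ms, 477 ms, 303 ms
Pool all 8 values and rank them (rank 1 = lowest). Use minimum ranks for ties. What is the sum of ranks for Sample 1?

Sorted (ascending): 303, 421, 421, 421, 427, 477, 547, 555
The 3 values of 421 occupy positions 2–4 → each gets rank 2.
Sample 1 values → pooled ranks: 421→2, 555→8, 421→2, 547→7, 421→2
Rank sum = 2 + 8 + 2 + 7 + 2 = 21

21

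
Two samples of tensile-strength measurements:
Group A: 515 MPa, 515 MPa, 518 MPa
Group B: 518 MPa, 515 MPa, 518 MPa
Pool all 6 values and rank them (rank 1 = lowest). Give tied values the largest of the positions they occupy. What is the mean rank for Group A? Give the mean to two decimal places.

4.00

Sorted (ascending): 515, 515, 515, 518, 518, 518
The 3 values of 515 occupy positions 1–3 → each gets rank 3.
The 3 values of 518 occupy positions 4–6 → each gets rank 6.
Group A values → pooled ranks: 515→3, 515→3, 518→6
Mean rank = (3 + 3 + 6) / 3 = 4.00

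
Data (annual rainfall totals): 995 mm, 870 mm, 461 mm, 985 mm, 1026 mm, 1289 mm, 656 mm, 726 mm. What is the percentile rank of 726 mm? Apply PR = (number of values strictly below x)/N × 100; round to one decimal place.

25.0

N = 8.
Strictly below 726: 2. Equal to 726: 1.
PR = 2/8 × 100 = 25.0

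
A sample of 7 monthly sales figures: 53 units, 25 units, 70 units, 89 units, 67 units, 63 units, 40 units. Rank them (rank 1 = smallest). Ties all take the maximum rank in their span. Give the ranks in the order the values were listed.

3, 1, 6, 7, 5, 4, 2

Sorted (ascending): 25, 40, 53, 63, 67, 70, 89
No ties — each value takes its position as its rank.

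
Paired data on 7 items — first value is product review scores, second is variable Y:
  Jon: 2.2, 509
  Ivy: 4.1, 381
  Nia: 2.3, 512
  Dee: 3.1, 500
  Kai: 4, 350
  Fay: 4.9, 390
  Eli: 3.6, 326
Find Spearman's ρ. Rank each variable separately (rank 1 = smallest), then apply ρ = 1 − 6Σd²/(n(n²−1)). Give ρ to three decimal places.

Ranks of variable 1: 1, 6, 2, 3, 5, 7, 4
Ranks of variable 2: 6, 3, 7, 5, 2, 4, 1
d = r₁ − r₂: -5, 3, -5, -2, 3, 3, 3
d²: 25, 9, 25, 4, 9, 9, 9; Σd² = 90
ρ = 1 − 6·90/(7·48) = 1 − 540/336 = -0.607

-0.607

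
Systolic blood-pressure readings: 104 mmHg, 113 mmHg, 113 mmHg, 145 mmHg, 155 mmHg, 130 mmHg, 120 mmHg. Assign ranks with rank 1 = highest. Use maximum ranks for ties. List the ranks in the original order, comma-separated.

7, 6, 6, 2, 1, 3, 4

Sorted (descending): 155, 145, 130, 120, 113, 113, 104
The 2 values of 113 occupy positions 5–6 → each gets rank 6.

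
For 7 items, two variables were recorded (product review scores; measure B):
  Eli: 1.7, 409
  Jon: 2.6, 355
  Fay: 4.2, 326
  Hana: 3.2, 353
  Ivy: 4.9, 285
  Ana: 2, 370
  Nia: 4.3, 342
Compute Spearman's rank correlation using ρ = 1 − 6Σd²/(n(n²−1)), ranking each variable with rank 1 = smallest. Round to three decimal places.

Ranks of variable 1: 1, 3, 5, 4, 7, 2, 6
Ranks of variable 2: 7, 5, 2, 4, 1, 6, 3
d = r₁ − r₂: -6, -2, 3, 0, 6, -4, 3
d²: 36, 4, 9, 0, 36, 16, 9; Σd² = 110
ρ = 1 − 6·110/(7·48) = 1 − 660/336 = -0.964

-0.964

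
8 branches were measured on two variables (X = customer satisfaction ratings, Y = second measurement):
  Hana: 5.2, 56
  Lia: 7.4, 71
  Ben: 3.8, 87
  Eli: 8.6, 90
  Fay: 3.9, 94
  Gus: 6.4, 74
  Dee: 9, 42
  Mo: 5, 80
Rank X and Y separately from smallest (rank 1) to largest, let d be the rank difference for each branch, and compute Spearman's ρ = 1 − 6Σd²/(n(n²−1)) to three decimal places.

-0.524

Ranks of variable 1: 4, 6, 1, 7, 2, 5, 8, 3
Ranks of variable 2: 2, 3, 6, 7, 8, 4, 1, 5
d = r₁ − r₂: 2, 3, -5, 0, -6, 1, 7, -2
d²: 4, 9, 25, 0, 36, 1, 49, 4; Σd² = 128
ρ = 1 − 6·128/(8·63) = 1 − 768/504 = -0.524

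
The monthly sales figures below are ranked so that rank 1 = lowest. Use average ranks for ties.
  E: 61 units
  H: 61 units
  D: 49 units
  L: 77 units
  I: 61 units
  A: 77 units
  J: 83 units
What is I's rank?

Sorted (ascending): 49, 61, 61, 61, 77, 77, 83
The 3 values of 61 occupy positions 2–4 → average rank 3.
The 2 values of 77 occupy positions 5–6 → average rank (5+6)/2 = 5.5.
I has value 61 units → rank 3.

3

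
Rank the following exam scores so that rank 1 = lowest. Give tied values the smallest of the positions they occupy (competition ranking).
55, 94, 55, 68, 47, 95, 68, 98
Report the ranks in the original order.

2, 6, 2, 4, 1, 7, 4, 8

Sorted (ascending): 47, 55, 55, 68, 68, 94, 95, 98
The 2 values of 55 occupy positions 2–3 → each gets rank 2.
The 2 values of 68 occupy positions 4–5 → each gets rank 4.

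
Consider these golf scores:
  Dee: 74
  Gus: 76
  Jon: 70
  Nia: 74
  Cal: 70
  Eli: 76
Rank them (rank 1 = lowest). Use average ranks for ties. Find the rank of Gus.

5.5

Sorted (ascending): 70, 70, 74, 74, 76, 76
The 2 values of 70 occupy positions 1–2 → average rank (1+2)/2 = 1.5.
The 2 values of 74 occupy positions 3–4 → average rank (3+4)/2 = 3.5.
The 2 values of 76 occupy positions 5–6 → average rank (5+6)/2 = 5.5.
Gus has value 76 → rank 5.5.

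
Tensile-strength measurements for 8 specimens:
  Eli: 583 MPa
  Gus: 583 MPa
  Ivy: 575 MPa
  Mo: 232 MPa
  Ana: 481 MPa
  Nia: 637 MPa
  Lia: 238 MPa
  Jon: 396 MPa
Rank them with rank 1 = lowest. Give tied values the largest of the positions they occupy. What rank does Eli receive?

Sorted (ascending): 232, 238, 396, 481, 575, 583, 583, 637
The 2 values of 583 occupy positions 6–7 → each gets rank 7.
Eli has value 583 MPa → rank 7.

7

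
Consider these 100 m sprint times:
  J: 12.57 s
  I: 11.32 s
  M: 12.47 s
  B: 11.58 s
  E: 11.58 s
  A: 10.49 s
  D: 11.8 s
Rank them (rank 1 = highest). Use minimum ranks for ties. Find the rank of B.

Sorted (descending): 12.57, 12.47, 11.8, 11.58, 11.58, 11.32, 10.49
The 2 values of 11.58 occupy positions 4–5 → each gets rank 4.
B has value 11.58 s → rank 4.

4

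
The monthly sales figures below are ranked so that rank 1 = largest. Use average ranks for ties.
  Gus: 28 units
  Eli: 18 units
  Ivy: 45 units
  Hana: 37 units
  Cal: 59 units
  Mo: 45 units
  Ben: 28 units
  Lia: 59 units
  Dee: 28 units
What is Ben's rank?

Sorted (descending): 59, 59, 45, 45, 37, 28, 28, 28, 18
The 2 values of 59 occupy positions 1–2 → average rank (1+2)/2 = 1.5.
The 2 values of 45 occupy positions 3–4 → average rank (3+4)/2 = 3.5.
The 3 values of 28 occupy positions 6–8 → average rank 7.
Ben has value 28 units → rank 7.

7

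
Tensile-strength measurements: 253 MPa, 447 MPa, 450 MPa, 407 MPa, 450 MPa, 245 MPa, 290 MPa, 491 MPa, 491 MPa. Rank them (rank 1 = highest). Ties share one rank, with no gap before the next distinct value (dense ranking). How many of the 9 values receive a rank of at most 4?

Sorted (descending): 491, 491, 450, 450, 447, 407, 290, 253, 245
The 2 values of 491 share dense rank 1.
The 2 values of 450 share dense rank 2.
Remaining distinct values take the next consecutive integers.
Ranks ≤ 4: {1, 1, 2, 2, 3, 4} → 6 values.

6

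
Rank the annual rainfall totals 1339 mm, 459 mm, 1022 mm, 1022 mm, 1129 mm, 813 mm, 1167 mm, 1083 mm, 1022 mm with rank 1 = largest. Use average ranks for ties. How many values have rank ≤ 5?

Sorted (descending): 1339, 1167, 1129, 1083, 1022, 1022, 1022, 813, 459
The 3 values of 1022 occupy positions 5–7 → average rank 6.
Ranks ≤ 5: {1, 2, 3, 4} → 4 values.

4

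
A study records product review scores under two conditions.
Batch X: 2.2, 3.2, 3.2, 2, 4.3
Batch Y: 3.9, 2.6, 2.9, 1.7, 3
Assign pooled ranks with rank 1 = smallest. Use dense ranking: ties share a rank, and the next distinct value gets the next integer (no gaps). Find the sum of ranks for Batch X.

Sorted (ascending): 1.7, 2, 2.2, 2.6, 2.9, 3, 3.2, 3.2, 3.9, 4.3
The 2 values of 3.2 share dense rank 7.
Remaining distinct values take the next consecutive integers.
Batch X values → pooled ranks: 2.2→3, 3.2→7, 3.2→7, 2→2, 4.3→9
Rank sum = 3 + 7 + 7 + 2 + 9 = 28

28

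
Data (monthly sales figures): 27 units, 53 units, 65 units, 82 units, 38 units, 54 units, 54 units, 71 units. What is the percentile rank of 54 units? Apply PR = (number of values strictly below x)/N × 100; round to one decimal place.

N = 8.
Strictly below 54: 3. Equal to 54: 2.
PR = 3/8 × 100 = 37.5

37.5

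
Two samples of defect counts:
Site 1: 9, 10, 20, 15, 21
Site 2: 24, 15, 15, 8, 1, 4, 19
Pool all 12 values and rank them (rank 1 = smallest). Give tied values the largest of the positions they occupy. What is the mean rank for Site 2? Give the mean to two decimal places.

Sorted (ascending): 1, 4, 8, 9, 10, 15, 15, 15, 19, 20, 21, 24
The 3 values of 15 occupy positions 6–8 → each gets rank 8.
Site 2 values → pooled ranks: 24→12, 15→8, 15→8, 8→3, 1→1, 4→2, 19→9
Mean rank = (12 + 8 + 8 + 3 + 1 + 2 + 9) / 7 = 6.14

6.14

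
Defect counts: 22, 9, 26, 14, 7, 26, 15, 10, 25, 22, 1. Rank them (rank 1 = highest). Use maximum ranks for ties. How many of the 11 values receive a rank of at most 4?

3

Sorted (descending): 26, 26, 25, 22, 22, 15, 14, 10, 9, 7, 1
The 2 values of 26 occupy positions 1–2 → each gets rank 2.
The 2 values of 22 occupy positions 4–5 → each gets rank 5.
Ranks ≤ 4: {2, 2, 3} → 3 values.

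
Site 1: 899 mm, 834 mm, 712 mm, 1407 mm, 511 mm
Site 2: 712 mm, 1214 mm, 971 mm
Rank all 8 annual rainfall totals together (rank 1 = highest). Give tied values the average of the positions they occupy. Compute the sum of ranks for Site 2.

Sorted (descending): 1407, 1214, 971, 899, 834, 712, 712, 511
The 2 values of 712 occupy positions 6–7 → average rank (6+7)/2 = 6.5.
Site 2 values → pooled ranks: 712→6.5, 1214→2, 971→3
Rank sum = 6.5 + 2 + 3 = 11.5

11.5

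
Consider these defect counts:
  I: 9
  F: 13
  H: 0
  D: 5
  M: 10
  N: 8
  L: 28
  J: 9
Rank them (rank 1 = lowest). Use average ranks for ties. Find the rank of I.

4.5

Sorted (ascending): 0, 5, 8, 9, 9, 10, 13, 28
The 2 values of 9 occupy positions 4–5 → average rank (4+5)/2 = 4.5.
I has value 9 → rank 4.5.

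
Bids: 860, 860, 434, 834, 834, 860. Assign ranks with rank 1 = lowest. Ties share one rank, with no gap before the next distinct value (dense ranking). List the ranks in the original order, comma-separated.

Sorted (ascending): 434, 834, 834, 860, 860, 860
The 2 values of 834 share dense rank 2.
The 3 values of 860 share dense rank 3.
Remaining distinct values take the next consecutive integers.

3, 3, 1, 2, 2, 3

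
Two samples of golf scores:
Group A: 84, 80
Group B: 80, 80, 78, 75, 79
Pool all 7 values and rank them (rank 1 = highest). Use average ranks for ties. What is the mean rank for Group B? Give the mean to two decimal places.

Sorted (descending): 84, 80, 80, 80, 79, 78, 75
The 3 values of 80 occupy positions 2–4 → average rank 3.
Group B values → pooled ranks: 80→3, 80→3, 78→6, 75→7, 79→5
Mean rank = (3 + 3 + 6 + 7 + 5) / 5 = 4.80

4.80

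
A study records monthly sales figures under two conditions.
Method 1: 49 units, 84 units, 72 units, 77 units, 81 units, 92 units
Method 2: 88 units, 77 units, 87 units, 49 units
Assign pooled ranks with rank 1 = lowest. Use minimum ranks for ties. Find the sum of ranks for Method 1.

Sorted (ascending): 49, 49, 72, 77, 77, 81, 84, 87, 88, 92
The 2 values of 49 occupy positions 1–2 → each gets rank 1.
The 2 values of 77 occupy positions 4–5 → each gets rank 4.
Method 1 values → pooled ranks: 49→1, 84→7, 72→3, 77→4, 81→6, 92→10
Rank sum = 1 + 7 + 3 + 4 + 6 + 10 = 31

31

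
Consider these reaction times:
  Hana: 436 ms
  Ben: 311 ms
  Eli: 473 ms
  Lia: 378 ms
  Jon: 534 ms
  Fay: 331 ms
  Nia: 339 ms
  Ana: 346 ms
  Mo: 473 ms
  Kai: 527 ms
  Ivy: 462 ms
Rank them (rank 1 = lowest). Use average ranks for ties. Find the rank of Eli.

Sorted (ascending): 311, 331, 339, 346, 378, 436, 462, 473, 473, 527, 534
The 2 values of 473 occupy positions 8–9 → average rank (8+9)/2 = 8.5.
Eli has value 473 ms → rank 8.5.

8.5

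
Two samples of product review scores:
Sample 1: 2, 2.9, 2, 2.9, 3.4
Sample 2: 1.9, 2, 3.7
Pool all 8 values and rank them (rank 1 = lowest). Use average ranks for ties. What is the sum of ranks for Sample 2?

12

Sorted (ascending): 1.9, 2, 2, 2, 2.9, 2.9, 3.4, 3.7
The 3 values of 2 occupy positions 2–4 → average rank 3.
The 2 values of 2.9 occupy positions 5–6 → average rank (5+6)/2 = 5.5.
Sample 2 values → pooled ranks: 1.9→1, 2→3, 3.7→8
Rank sum = 1 + 3 + 8 = 12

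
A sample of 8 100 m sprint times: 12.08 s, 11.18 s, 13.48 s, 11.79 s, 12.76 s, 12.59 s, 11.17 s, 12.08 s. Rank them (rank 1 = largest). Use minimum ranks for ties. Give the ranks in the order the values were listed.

4, 7, 1, 6, 2, 3, 8, 4

Sorted (descending): 13.48, 12.76, 12.59, 12.08, 12.08, 11.79, 11.18, 11.17
The 2 values of 12.08 occupy positions 4–5 → each gets rank 4.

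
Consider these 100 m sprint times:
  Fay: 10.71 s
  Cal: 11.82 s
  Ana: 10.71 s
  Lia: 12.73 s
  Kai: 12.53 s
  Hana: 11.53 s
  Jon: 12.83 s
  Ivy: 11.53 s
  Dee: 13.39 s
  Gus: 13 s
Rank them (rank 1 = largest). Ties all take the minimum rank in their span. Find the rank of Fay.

9

Sorted (descending): 13.39, 13, 12.83, 12.73, 12.53, 11.82, 11.53, 11.53, 10.71, 10.71
The 2 values of 11.53 occupy positions 7–8 → each gets rank 7.
The 2 values of 10.71 occupy positions 9–10 → each gets rank 9.
Fay has value 10.71 s → rank 9.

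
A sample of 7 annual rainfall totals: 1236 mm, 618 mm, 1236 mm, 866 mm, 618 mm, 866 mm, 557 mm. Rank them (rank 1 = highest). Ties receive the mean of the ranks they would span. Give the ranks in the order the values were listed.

Sorted (descending): 1236, 1236, 866, 866, 618, 618, 557
The 2 values of 1236 occupy positions 1–2 → average rank (1+2)/2 = 1.5.
The 2 values of 866 occupy positions 3–4 → average rank (3+4)/2 = 3.5.
The 2 values of 618 occupy positions 5–6 → average rank (5+6)/2 = 5.5.

1.5, 5.5, 1.5, 3.5, 5.5, 3.5, 7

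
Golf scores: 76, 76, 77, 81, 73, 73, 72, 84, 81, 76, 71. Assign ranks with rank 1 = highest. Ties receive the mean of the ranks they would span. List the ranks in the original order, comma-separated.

Sorted (descending): 84, 81, 81, 77, 76, 76, 76, 73, 73, 72, 71
The 2 values of 81 occupy positions 2–3 → average rank (2+3)/2 = 2.5.
The 3 values of 76 occupy positions 5–7 → average rank 6.
The 2 values of 73 occupy positions 8–9 → average rank (8+9)/2 = 8.5.

6, 6, 4, 2.5, 8.5, 8.5, 10, 1, 2.5, 6, 11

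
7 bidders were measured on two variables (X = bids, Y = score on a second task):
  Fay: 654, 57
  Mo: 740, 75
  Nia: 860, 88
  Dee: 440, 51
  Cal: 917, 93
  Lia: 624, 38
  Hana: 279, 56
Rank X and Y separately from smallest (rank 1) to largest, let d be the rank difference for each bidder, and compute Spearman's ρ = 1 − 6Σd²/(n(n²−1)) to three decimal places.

0.857

Ranks of variable 1: 4, 5, 6, 2, 7, 3, 1
Ranks of variable 2: 4, 5, 6, 2, 7, 1, 3
d = r₁ − r₂: 0, 0, 0, 0, 0, 2, -2
d²: 0, 0, 0, 0, 0, 4, 4; Σd² = 8
ρ = 1 − 6·8/(7·48) = 1 − 48/336 = 0.857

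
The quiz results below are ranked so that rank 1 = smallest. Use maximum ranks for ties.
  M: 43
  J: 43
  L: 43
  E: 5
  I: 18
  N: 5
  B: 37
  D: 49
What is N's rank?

2

Sorted (ascending): 5, 5, 18, 37, 43, 43, 43, 49
The 2 values of 5 occupy positions 1–2 → each gets rank 2.
The 3 values of 43 occupy positions 5–7 → each gets rank 7.
N has value 5 → rank 2.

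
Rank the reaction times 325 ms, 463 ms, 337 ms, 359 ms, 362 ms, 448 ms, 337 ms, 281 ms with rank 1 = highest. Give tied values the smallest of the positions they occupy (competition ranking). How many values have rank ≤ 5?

Sorted (descending): 463, 448, 362, 359, 337, 337, 325, 281
The 2 values of 337 occupy positions 5–6 → each gets rank 5.
Ranks ≤ 5: {1, 2, 3, 4, 5, 5} → 6 values.

6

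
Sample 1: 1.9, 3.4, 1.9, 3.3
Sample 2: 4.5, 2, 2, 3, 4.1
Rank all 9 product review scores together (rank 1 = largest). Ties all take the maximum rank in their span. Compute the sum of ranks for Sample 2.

Sorted (descending): 4.5, 4.1, 3.4, 3.3, 3, 2, 2, 1.9, 1.9
The 2 values of 2 occupy positions 6–7 → each gets rank 7.
The 2 values of 1.9 occupy positions 8–9 → each gets rank 9.
Sample 2 values → pooled ranks: 4.5→1, 2→7, 2→7, 3→5, 4.1→2
Rank sum = 1 + 7 + 7 + 5 + 2 = 22

22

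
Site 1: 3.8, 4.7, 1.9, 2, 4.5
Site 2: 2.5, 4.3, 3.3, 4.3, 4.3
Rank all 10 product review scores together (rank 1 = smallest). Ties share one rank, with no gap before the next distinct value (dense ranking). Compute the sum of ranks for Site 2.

25

Sorted (ascending): 1.9, 2, 2.5, 3.3, 3.8, 4.3, 4.3, 4.3, 4.5, 4.7
The 3 values of 4.3 share dense rank 6.
Remaining distinct values take the next consecutive integers.
Site 2 values → pooled ranks: 2.5→3, 4.3→6, 3.3→4, 4.3→6, 4.3→6
Rank sum = 3 + 6 + 4 + 6 + 6 = 25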